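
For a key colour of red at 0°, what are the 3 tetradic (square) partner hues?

A square tetradic scheme places four hues every 90°.
0 + 90 = 90°
0 + 180 = 180°
0 + 270 = 270°

90°, 180°, and 270°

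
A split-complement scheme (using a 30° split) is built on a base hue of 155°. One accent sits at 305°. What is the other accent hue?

Split-complementary hues sit 30° either side of the complement.
Complement of the base 155°: 155 + 180 = 335°
The given accent 305° is 30° one side of 335°; the other accent sits 30° the other side: 335 + 30 = 365 → 365 − 360 = 5°

5°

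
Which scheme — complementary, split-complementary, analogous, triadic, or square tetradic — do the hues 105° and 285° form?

Sort the hues: 105°, 285°.
Successive gaps around the wheel: 180°, 180°.
Two hues 180° apart are complementary.

complementary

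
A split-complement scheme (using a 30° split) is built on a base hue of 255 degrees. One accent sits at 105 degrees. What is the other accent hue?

45°

Split-complementary hues sit 30° either side of the complement.
Complement of the base 255°: 255 + 180 = 435 → 435 − 360 = 75°
The given accent 105° is 30° one side of 75°; the other accent sits 30° the other side: 75 − 30 = 45°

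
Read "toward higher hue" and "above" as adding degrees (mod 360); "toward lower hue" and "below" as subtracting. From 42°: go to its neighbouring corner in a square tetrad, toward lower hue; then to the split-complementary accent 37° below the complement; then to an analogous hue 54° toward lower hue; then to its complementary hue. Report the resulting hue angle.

square ↓ −90°: 42 − 90 = -48 → -48 + 360 = 312°
split-comp 37° ↓ +143°: 312 + 143 = 455 → 455 − 360 = 95°
analog 54° ↓ −54°: 95 − 54 = 41°
complement +180°: 41 + 180 = 221°

221°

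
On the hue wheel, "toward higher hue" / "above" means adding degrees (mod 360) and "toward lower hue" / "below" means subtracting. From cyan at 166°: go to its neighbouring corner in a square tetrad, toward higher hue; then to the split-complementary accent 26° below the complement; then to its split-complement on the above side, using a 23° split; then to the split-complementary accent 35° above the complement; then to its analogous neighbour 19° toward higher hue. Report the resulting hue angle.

127°

+90° (square ↑): 166 + 90 = 256°
+154° (split-comp 26° ↓): 256 + 154 = 410 → 410 − 360 = 50°
+203° (split-comp 23° ↑): 50 + 203 = 253°
+215° (split-comp 35° ↑): 253 + 215 = 468 → 468 − 360 = 108°
+19° (analog 19° ↑): 108 + 19 = 127°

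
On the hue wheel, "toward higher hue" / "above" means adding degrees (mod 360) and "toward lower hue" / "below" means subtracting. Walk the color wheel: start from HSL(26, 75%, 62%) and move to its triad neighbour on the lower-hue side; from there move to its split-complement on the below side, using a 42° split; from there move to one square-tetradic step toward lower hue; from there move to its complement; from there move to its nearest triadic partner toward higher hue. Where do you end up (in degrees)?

254°

−120° (triadic ↓): 26 − 120 = -94 → -94 + 360 = 266°
+138° (split-comp 42° ↓): 266 + 138 = 404 → 404 − 360 = 44°
−90° (square ↓): 44 − 90 = -46 → -46 + 360 = 314°
+180° (complement): 314 + 180 = 494 → 494 − 360 = 134°
+120° (triadic ↑): 134 + 120 = 254°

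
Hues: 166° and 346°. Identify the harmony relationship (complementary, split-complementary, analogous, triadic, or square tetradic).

complementary

Sort the hues: 166°, 346°.
Successive gaps around the wheel: 180°, 180°.
Two hues 180° apart are complementary.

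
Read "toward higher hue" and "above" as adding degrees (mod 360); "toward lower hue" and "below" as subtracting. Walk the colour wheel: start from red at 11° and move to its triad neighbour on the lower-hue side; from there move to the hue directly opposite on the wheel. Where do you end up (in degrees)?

11 − 120 = -109 → -109 + 360 = 251°   (triadic ↓)
251 + 180 = 431 → 431 − 360 = 71°   (complement)

71°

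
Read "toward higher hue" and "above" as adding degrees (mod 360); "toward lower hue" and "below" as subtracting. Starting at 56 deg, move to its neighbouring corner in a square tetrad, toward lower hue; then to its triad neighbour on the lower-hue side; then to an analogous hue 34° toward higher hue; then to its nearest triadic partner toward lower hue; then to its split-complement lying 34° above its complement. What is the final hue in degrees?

334°

square ↓ −90°: 56 − 90 = -34 → -34 + 360 = 326°
triadic ↓ −120°: 326 − 120 = 206°
analog 34° ↑ +34°: 206 + 34 = 240°
triadic ↓ −120°: 240 − 120 = 120°
split-comp 34° ↑ +214°: 120 + 214 = 334°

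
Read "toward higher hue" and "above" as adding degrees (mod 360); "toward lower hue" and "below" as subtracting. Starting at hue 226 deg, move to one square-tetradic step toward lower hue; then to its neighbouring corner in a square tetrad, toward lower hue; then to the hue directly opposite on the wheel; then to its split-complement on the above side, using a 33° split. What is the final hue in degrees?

226 − 90 = 136°   (square ↓)
136 − 90 = 46°   (square ↓)
46 + 180 = 226°   (complement)
226 + 213 = 439 → 439 − 360 = 79°   (split-comp 33° ↑)

79°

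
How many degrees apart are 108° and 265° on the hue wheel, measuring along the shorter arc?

157°

|108 − 265| = 157.
157 ≤ 180, so the shorter arc is 157°.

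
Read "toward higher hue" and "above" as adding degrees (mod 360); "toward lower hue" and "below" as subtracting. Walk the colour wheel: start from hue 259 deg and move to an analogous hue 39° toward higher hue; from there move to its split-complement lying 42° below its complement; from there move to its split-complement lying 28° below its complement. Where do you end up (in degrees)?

228°

+39° (analog 39° ↑): 259 + 39 = 298°
+138° (split-comp 42° ↓): 298 + 138 = 436 → 436 − 360 = 76°
+152° (split-comp 28° ↓): 76 + 152 = 228°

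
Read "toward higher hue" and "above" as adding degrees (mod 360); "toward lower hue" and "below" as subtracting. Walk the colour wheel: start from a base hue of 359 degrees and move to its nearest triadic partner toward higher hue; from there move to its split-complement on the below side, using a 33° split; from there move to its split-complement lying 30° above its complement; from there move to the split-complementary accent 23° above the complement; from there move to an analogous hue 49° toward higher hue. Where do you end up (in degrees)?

8°

triadic ↑ +120°: 359 + 120 = 479 → 479 − 360 = 119°
split-comp 33° ↓ +147°: 119 + 147 = 266°
split-comp 30° ↑ +210°: 266 + 210 = 476 → 476 − 360 = 116°
split-comp 23° ↑ +203°: 116 + 203 = 319°
analog 49° ↑ +49°: 319 + 49 = 368 → 368 − 360 = 8°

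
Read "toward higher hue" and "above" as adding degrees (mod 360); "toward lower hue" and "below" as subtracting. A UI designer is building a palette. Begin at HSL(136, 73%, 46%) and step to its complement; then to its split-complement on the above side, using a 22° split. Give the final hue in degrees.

136 + 180 = 316°   (complement)
316 + 202 = 518 → 518 − 360 = 158°   (split-comp 22° ↑)

158°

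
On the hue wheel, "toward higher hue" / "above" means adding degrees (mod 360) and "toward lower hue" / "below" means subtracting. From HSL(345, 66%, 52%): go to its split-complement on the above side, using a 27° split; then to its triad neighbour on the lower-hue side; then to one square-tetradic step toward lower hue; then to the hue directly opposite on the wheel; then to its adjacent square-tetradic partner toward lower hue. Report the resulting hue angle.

345 + 207 = 552 → 552 − 360 = 192°   (split-comp 27° ↑)
192 − 120 = 72°   (triadic ↓)
72 − 90 = -18 → -18 + 360 = 342°   (square ↓)
342 + 180 = 522 → 522 − 360 = 162°   (complement)
162 − 90 = 72°   (square ↓)

72°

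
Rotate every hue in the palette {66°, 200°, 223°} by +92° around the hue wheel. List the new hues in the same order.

66 + 92 = 158°
200 + 92 = 292°
223 + 92 = 315°

158°, 292°, 315°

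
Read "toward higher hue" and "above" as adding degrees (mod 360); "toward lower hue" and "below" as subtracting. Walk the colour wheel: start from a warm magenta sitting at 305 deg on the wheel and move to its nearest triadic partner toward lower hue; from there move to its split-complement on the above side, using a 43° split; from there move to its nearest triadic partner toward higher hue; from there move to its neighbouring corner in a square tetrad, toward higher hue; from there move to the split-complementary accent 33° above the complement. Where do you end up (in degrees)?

111°

triadic ↓ −120°: 305 − 120 = 185°
split-comp 43° ↑ +223°: 185 + 223 = 408 → 408 − 360 = 48°
triadic ↑ +120°: 48 + 120 = 168°
square ↑ +90°: 168 + 90 = 258°
split-comp 33° ↑ +213°: 258 + 213 = 471 → 471 − 360 = 111°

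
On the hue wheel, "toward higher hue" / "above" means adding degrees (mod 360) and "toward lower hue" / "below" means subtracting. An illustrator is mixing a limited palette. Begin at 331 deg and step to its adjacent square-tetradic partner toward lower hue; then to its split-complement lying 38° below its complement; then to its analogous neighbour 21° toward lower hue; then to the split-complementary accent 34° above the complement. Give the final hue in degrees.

square ↓ −90°: 331 − 90 = 241°
split-comp 38° ↓ +142°: 241 + 142 = 383 → 383 − 360 = 23°
analog 21° ↓ −21°: 23 − 21 = 2°
split-comp 34° ↑ +214°: 2 + 214 = 216°

216°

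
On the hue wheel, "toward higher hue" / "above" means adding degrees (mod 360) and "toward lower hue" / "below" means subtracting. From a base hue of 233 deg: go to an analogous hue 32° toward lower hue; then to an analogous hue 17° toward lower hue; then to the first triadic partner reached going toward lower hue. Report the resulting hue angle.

64°

−32° (analog 32° ↓): 233 − 32 = 201°
−17° (analog 17° ↓): 201 − 17 = 184°
−120° (triadic ↓): 184 − 120 = 64°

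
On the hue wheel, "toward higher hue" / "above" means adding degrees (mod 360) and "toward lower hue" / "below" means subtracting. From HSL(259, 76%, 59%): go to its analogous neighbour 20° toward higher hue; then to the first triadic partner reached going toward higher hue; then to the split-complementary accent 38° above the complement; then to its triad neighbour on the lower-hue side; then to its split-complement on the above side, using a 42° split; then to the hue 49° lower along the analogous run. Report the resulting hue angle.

analog 20° ↑ +20°: 259 + 20 = 279°
triadic ↑ +120°: 279 + 120 = 399 → 399 − 360 = 39°
split-comp 38° ↑ +218°: 39 + 218 = 257°
triadic ↓ −120°: 257 − 120 = 137°
split-comp 42° ↑ +222°: 137 + 222 = 359°
analog 49° ↓ −49°: 359 − 49 = 310°

310°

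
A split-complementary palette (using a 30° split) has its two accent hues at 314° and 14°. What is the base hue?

164°

The accents sit 30° either side of the complement, so the complement is their short-arc midpoint on the wheel.
Short-arc midpoint of 314° and 14°: 344°.
Base is 180° from the complement: 344 − 180 = 164°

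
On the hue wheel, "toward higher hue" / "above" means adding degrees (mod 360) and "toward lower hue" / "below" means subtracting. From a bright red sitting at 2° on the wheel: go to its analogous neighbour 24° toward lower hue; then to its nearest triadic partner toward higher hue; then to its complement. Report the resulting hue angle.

278°

2 − 24 = -22 → -22 + 360 = 338°   (analog 24° ↓)
338 + 120 = 458 → 458 − 360 = 98°   (triadic ↑)
98 + 180 = 278°   (complement)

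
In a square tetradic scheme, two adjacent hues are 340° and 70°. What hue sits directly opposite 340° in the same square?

160°

A square tetradic scheme places four hues 90° apart; opposite corners are 180° apart.
340 + 180 = 520 → 520 − 360 = 160°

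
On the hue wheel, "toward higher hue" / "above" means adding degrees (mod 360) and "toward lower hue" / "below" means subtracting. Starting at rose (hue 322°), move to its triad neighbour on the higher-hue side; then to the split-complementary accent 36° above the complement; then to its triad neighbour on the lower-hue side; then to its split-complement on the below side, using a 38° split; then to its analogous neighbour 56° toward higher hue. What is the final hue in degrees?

+120° (triadic ↑): 322 + 120 = 442 → 442 − 360 = 82°
+216° (split-comp 36° ↑): 82 + 216 = 298°
−120° (triadic ↓): 298 − 120 = 178°
+142° (split-comp 38° ↓): 178 + 142 = 320°
+56° (analog 56° ↑): 320 + 56 = 376 → 376 − 360 = 16°

16°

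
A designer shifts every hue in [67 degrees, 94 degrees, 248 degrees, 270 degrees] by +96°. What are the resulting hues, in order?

163°, 190°, 344°, 6°

67 + 96 = 163°
94 + 96 = 190°
248 + 96 = 344°
270 + 96 = 366 → 366 − 360 = 6°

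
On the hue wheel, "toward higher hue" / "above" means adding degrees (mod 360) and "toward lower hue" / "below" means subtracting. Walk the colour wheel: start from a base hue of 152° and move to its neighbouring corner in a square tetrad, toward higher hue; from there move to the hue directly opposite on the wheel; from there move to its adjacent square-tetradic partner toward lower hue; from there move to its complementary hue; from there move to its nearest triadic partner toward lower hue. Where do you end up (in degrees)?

152 + 90 = 242°   (square ↑)
242 + 180 = 422 → 422 − 360 = 62°   (complement)
62 − 90 = -28 → -28 + 360 = 332°   (square ↓)
332 + 180 = 512 → 512 − 360 = 152°   (complement)
152 − 120 = 32°   (triadic ↓)

32°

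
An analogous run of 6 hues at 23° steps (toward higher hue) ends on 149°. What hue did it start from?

34°

5 steps of 23° (toward higher hue) give a net shift of +115°.
Start = end − shift: 149 − 115 = 34°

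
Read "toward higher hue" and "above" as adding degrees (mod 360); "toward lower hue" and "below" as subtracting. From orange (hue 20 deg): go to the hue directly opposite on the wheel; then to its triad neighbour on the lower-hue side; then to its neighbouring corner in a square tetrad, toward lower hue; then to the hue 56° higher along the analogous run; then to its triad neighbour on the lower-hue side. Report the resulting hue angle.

286°

20 + 180 = 200°   (complement)
200 − 120 = 80°   (triadic ↓)
80 − 90 = -10 → -10 + 360 = 350°   (square ↓)
350 + 56 = 406 → 406 − 360 = 46°   (analog 56° ↑)
46 − 120 = -74 → -74 + 360 = 286°   (triadic ↓)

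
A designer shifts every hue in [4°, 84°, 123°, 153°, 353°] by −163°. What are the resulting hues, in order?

4 − 163 = -159 → -159 + 360 = 201°
84 − 163 = -79 → -79 + 360 = 281°
123 − 163 = -40 → -40 + 360 = 320°
153 − 163 = -10 → -10 + 360 = 350°
353 − 163 = 190°

201°, 281°, 320°, 350°, 190°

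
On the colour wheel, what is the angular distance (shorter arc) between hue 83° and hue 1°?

82°

|83 − 1| = 82.
82 ≤ 180, so the shorter arc is 82°.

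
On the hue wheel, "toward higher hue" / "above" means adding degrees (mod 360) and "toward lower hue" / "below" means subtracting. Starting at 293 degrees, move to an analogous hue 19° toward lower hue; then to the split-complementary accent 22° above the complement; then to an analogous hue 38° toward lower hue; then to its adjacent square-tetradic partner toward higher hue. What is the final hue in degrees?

analog 19° ↓ −19°: 293 − 19 = 274°
split-comp 22° ↑ +202°: 274 + 202 = 476 → 476 − 360 = 116°
analog 38° ↓ −38°: 116 − 38 = 78°
square ↑ +90°: 78 + 90 = 168°

168°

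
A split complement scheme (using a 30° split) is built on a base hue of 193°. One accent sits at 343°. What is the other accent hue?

43°

Split-complementary hues sit 30° either side of the complement.
Complement of the base 193°: 193 + 180 = 373 → 373 − 360 = 13°
The given accent 343° is 30° one side of 13°; the other accent sits 30° the other side: 13 + 30 = 43°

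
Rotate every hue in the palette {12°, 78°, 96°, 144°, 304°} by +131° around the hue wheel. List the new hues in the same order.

12 + 131 = 143°
78 + 131 = 209°
96 + 131 = 227°
144 + 131 = 275°
304 + 131 = 435 → 435 − 360 = 75°

143°, 209°, 227°, 275°, 75°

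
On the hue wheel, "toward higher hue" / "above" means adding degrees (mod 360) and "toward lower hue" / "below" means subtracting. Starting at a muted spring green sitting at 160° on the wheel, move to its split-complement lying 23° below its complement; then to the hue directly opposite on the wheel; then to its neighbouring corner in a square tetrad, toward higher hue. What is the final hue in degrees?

227°

split-comp 23° ↓ +157°: 160 + 157 = 317°
complement +180°: 317 + 180 = 497 → 497 − 360 = 137°
square ↑ +90°: 137 + 90 = 227°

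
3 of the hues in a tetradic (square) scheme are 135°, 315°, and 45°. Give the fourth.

A square tetradic scheme places four hues every 90°.
The full set through 45° is {45°, 135°, 225°, 315°}.
Given {45°, 135°, 315°}, the missing hue is 225°.

225°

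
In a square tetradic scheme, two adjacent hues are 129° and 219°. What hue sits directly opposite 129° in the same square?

309°

A square tetradic scheme places four hues 90° apart; opposite corners are 180° apart.
129 + 180 = 309°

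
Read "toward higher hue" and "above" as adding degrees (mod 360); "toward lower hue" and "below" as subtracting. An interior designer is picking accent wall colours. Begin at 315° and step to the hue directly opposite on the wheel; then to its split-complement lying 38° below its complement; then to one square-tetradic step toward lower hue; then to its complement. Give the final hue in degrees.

315 + 180 = 495 → 495 − 360 = 135°   (complement)
135 + 142 = 277°   (split-comp 38° ↓)
277 − 90 = 187°   (square ↓)
187 + 180 = 367 → 367 − 360 = 7°   (complement)

7°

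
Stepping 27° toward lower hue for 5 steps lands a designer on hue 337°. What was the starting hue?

5 steps of 27° (toward lower hue) give a net shift of −135°.
Start = end − shift: 337 + 135 = 472 → 472 − 360 = 112°

112°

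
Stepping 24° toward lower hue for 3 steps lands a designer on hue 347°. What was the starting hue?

59°

3 steps of 24° (toward lower hue) give a net shift of −72°.
Start = end − shift: 347 + 72 = 419 → 419 − 360 = 59°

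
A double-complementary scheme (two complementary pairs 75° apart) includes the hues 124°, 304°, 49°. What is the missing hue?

A rectangular tetradic uses two complementary pairs 75° apart: offsets 0°, 75°, 180°, 255°.
Among {49°, 124°, 304°}, 304° and 124° are a 180° pair.
The remaining hue 49° needs its own complement: 49 + 180 = 229°

229°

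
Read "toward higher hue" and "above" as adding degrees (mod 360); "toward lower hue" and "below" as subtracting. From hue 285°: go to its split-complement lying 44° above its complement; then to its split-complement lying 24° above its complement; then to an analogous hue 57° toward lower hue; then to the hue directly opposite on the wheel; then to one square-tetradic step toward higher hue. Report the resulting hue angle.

206°

+224° (split-comp 44° ↑): 285 + 224 = 509 → 509 − 360 = 149°
+204° (split-comp 24° ↑): 149 + 204 = 353°
−57° (analog 57° ↓): 353 − 57 = 296°
+180° (complement): 296 + 180 = 476 → 476 − 360 = 116°
+90° (square ↑): 116 + 90 = 206°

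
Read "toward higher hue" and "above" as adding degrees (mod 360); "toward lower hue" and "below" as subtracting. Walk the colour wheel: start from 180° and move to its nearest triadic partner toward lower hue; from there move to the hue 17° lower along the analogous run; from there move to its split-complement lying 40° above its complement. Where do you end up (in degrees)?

180 − 120 = 60°   (triadic ↓)
60 − 17 = 43°   (analog 17° ↓)
43 + 220 = 263°   (split-comp 40° ↑)

263°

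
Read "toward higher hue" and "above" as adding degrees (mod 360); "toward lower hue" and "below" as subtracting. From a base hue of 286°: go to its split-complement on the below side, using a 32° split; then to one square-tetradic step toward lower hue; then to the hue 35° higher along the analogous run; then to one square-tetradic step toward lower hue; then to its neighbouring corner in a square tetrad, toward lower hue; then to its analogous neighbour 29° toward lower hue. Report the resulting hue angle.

286 + 148 = 434 → 434 − 360 = 74°   (split-comp 32° ↓)
74 − 90 = -16 → -16 + 360 = 344°   (square ↓)
344 + 35 = 379 → 379 − 360 = 19°   (analog 35° ↑)
19 − 90 = -71 → -71 + 360 = 289°   (square ↓)
289 − 90 = 199°   (square ↓)
199 − 29 = 170°   (analog 29° ↓)

170°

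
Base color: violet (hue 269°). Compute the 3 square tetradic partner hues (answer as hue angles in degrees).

A square tetradic scheme places four hues every 90°.
269 + 90 = 359°
269 + 180 = 449 → 449 − 360 = 89°
269 + 270 = 539 → 539 − 360 = 179°

359°, 89°, and 179°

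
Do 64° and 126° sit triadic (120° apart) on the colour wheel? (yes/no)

Angular distance: |64 − 126| = 62 = 62°.
Triadic (120° apart) requires 120°.

no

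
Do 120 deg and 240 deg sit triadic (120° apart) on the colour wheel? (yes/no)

yes

Angular distance: |120 − 240| = 120 = 120°.
Triadic (120° apart) requires 120°.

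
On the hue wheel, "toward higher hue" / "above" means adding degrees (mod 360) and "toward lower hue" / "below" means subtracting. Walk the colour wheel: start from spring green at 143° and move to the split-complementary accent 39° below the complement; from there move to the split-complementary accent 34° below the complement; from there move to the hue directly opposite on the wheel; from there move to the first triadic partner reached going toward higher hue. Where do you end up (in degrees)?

143 + 141 = 284°   (split-comp 39° ↓)
284 + 146 = 430 → 430 − 360 = 70°   (split-comp 34° ↓)
70 + 180 = 250°   (complement)
250 + 120 = 370 → 370 − 360 = 10°   (triadic ↑)

10°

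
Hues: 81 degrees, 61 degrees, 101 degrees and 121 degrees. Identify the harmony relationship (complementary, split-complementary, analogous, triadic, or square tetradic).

Sort the hues: 61°, 81°, 101°, 121°.
Successive gaps around the wheel: 20°, 20°, 20°, 300°.
A run of hues at equal small steps (20°) with one large closing gap is an analogous group.

analogous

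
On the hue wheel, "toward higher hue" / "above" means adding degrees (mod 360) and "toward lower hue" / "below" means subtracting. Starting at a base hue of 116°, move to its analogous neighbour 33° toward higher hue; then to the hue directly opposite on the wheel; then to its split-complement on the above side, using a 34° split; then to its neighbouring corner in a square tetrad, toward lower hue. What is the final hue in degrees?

93°

116 + 33 = 149°   (analog 33° ↑)
149 + 180 = 329°   (complement)
329 + 214 = 543 → 543 − 360 = 183°   (split-comp 34° ↑)
183 − 90 = 93°   (square ↓)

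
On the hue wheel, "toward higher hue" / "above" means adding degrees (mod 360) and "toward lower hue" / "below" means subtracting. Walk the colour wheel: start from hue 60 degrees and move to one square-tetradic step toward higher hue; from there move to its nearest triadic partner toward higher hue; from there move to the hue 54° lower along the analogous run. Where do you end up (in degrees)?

216°

+90° (square ↑): 60 + 90 = 150°
+120° (triadic ↑): 150 + 120 = 270°
−54° (analog 54° ↓): 270 − 54 = 216°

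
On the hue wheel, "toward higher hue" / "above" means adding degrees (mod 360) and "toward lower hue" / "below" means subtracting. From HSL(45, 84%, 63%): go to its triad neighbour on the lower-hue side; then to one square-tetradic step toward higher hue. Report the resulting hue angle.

45 − 120 = -75 → -75 + 360 = 285°   (triadic ↓)
285 + 90 = 375 → 375 − 360 = 15°   (square ↑)

15°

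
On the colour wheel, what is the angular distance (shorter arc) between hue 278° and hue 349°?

|278 − 349| = 71.
71 ≤ 180, so the shorter arc is 71°.

71°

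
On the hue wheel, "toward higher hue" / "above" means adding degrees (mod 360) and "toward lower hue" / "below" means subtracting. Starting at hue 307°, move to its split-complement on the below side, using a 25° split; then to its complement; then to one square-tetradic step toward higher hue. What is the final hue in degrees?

split-comp 25° ↓ +155°: 307 + 155 = 462 → 462 − 360 = 102°
complement +180°: 102 + 180 = 282°
square ↑ +90°: 282 + 90 = 372 → 372 − 360 = 12°

12°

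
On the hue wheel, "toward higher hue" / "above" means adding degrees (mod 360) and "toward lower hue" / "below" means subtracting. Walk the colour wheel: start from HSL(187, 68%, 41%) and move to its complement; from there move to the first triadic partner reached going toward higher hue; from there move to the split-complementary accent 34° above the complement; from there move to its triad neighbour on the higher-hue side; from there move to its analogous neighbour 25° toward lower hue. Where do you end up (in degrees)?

complement +180°: 187 + 180 = 367 → 367 − 360 = 7°
triadic ↑ +120°: 7 + 120 = 127°
split-comp 34° ↑ +214°: 127 + 214 = 341°
triadic ↑ +120°: 341 + 120 = 461 → 461 − 360 = 101°
analog 25° ↓ −25°: 101 − 25 = 76°

76°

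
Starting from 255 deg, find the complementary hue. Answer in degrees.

75°

The complement sits 180° across the wheel.
255 + 180 = 435 → 435 − 360 = 75°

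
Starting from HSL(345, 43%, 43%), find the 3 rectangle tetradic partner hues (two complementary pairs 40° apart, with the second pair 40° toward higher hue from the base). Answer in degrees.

25°, 165° and 205°

A rectangular tetradic uses two complementary pairs 40° apart: offsets 0°, 40°, 180°, 220°.
345 + 40 = 385 → 385 − 360 = 25°
345 + 180 = 525 → 525 − 360 = 165°
345 + 220 = 565 → 565 − 360 = 205°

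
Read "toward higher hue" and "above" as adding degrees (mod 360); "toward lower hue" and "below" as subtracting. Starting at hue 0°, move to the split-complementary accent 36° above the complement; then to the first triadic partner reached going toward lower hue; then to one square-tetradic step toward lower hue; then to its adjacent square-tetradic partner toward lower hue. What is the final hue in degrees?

276°

0 + 216 = 216°   (split-comp 36° ↑)
216 − 120 = 96°   (triadic ↓)
96 − 90 = 6°   (square ↓)
6 − 90 = -84 → -84 + 360 = 276°   (square ↓)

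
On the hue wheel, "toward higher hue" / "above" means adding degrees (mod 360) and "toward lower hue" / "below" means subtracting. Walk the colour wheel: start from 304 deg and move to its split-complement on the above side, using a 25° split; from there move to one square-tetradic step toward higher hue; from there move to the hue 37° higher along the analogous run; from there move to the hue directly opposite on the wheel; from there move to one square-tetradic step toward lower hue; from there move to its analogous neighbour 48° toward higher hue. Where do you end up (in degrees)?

54°

304 + 205 = 509 → 509 − 360 = 149°   (split-comp 25° ↑)
149 + 90 = 239°   (square ↑)
239 + 37 = 276°   (analog 37° ↑)
276 + 180 = 456 → 456 − 360 = 96°   (complement)
96 − 90 = 6°   (square ↓)
6 + 48 = 54°   (analog 48° ↑)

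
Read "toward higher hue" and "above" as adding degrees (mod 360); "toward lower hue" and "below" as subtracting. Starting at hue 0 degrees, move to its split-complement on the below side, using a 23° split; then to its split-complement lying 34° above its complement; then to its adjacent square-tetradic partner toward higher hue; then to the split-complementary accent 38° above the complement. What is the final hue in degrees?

319°

split-comp 23° ↓ +157°: 0 + 157 = 157°
split-comp 34° ↑ +214°: 157 + 214 = 371 → 371 − 360 = 11°
square ↑ +90°: 11 + 90 = 101°
split-comp 38° ↑ +218°: 101 + 218 = 319°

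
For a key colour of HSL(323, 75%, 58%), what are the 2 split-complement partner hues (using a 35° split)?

108° and 178°

Split-complementary hues sit 35° either side of the complement.
Complement of 323°: 323 + 180 = 503 → 503 − 360 = 143°
143 − 35 = 108°
143 + 35 = 178°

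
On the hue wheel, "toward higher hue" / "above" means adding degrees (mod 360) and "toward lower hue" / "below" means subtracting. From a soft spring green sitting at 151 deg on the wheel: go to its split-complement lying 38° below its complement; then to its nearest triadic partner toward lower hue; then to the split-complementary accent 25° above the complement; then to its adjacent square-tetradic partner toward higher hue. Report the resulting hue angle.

108°

151 + 142 = 293°   (split-comp 38° ↓)
293 − 120 = 173°   (triadic ↓)
173 + 205 = 378 → 378 − 360 = 18°   (split-comp 25° ↑)
18 + 90 = 108°   (square ↑)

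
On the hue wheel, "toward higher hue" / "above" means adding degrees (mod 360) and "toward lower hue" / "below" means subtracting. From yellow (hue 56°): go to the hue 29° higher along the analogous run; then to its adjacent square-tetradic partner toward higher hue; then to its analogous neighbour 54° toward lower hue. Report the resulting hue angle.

analog 29° ↑ +29°: 56 + 29 = 85°
square ↑ +90°: 85 + 90 = 175°
analog 54° ↓ −54°: 175 − 54 = 121°

121°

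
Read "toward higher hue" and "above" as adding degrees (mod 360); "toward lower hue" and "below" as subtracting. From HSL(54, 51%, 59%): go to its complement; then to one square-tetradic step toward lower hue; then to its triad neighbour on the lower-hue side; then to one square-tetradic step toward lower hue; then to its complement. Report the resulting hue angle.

+180° (complement): 54 + 180 = 234°
−90° (square ↓): 234 − 90 = 144°
−120° (triadic ↓): 144 − 120 = 24°
−90° (square ↓): 24 − 90 = -66 → -66 + 360 = 294°
+180° (complement): 294 + 180 = 474 → 474 − 360 = 114°

114°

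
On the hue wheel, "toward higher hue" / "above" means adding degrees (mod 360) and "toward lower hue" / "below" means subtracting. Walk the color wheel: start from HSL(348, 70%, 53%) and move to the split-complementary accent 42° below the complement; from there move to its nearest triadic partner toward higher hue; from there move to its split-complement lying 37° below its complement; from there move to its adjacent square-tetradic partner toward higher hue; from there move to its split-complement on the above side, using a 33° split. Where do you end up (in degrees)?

332°

split-comp 42° ↓ +138°: 348 + 138 = 486 → 486 − 360 = 126°
triadic ↑ +120°: 126 + 120 = 246°
split-comp 37° ↓ +143°: 246 + 143 = 389 → 389 − 360 = 29°
square ↑ +90°: 29 + 90 = 119°
split-comp 33° ↑ +213°: 119 + 213 = 332°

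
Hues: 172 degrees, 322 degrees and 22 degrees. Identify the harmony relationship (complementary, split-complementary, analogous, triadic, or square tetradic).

Sort the hues: 22°, 172°, 322°.
Successive gaps around the wheel: 150°, 150°, 60°.
Two 150° gaps and one 60° gap — a base hue opposite a pair of accents 30° either side of its complement — is the split-complementary pattern.

split-complementary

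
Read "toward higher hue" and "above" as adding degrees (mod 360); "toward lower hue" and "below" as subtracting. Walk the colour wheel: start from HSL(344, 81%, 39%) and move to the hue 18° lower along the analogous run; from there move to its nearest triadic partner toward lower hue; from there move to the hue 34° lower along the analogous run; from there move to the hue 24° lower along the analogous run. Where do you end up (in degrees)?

analog 18° ↓ −18°: 344 − 18 = 326°
triadic ↓ −120°: 326 − 120 = 206°
analog 34° ↓ −34°: 206 − 34 = 172°
analog 24° ↓ −24°: 172 − 24 = 148°

148°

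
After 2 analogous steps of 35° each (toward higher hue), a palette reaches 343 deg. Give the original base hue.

273°

2 steps of 35° (toward higher hue) give a net shift of +70°.
Start = end − shift: 343 − 70 = 273°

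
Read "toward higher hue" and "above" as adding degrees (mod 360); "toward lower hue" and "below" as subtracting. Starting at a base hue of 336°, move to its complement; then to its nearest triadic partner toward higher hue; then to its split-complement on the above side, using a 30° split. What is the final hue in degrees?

complement +180°: 336 + 180 = 516 → 516 − 360 = 156°
triadic ↑ +120°: 156 + 120 = 276°
split-comp 30° ↑ +210°: 276 + 210 = 486 → 486 − 360 = 126°

126°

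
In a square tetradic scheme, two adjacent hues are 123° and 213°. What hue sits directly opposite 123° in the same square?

303°

A square tetradic scheme places four hues 90° apart; opposite corners are 180° apart.
123 + 180 = 303°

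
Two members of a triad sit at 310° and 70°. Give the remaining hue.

190°

A triad spaces three hues 120° apart.
The full set is {70°, 190°, 310°}.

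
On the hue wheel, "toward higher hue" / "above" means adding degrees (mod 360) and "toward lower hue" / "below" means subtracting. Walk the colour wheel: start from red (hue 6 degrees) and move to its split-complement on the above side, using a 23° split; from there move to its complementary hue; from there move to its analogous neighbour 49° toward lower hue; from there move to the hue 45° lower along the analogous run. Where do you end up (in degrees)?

295°

split-comp 23° ↑ +203°: 6 + 203 = 209°
complement +180°: 209 + 180 = 389 → 389 − 360 = 29°
analog 49° ↓ −49°: 29 − 49 = -20 → -20 + 360 = 340°
analog 45° ↓ −45°: 340 − 45 = 295°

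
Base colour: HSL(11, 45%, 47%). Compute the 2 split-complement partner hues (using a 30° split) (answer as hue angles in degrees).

161° and 221°

Split-complementary hues sit 30° either side of the complement.
Complement of 11°: 11 + 180 = 191°
191 − 30 = 161°
191 + 30 = 221°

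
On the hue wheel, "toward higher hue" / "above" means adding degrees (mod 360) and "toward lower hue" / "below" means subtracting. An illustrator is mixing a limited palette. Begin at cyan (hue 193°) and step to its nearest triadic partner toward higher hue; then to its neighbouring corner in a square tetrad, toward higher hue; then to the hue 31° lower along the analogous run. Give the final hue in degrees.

12°

triadic ↑ +120°: 193 + 120 = 313°
square ↑ +90°: 313 + 90 = 403 → 403 − 360 = 43°
analog 31° ↓ −31°: 43 − 31 = 12°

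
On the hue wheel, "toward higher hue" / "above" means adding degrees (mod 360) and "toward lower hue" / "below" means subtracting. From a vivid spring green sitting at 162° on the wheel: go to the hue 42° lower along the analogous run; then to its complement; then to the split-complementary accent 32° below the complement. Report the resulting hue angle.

−42° (analog 42° ↓): 162 − 42 = 120°
+180° (complement): 120 + 180 = 300°
+148° (split-comp 32° ↓): 300 + 148 = 448 → 448 − 360 = 88°

88°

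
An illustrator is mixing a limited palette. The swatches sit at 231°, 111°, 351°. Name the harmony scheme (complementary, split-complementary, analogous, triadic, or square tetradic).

triadic

Sort the hues: 111°, 231°, 351°.
Successive gaps around the wheel: 120°, 120°, 120°.
Three hues equally spaced 120° apart form a triad.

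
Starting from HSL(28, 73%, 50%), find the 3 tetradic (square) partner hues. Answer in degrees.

28 + 90 = 118°
28 + 180 = 208°
28 + 270 = 298°

118°, 208°, 298°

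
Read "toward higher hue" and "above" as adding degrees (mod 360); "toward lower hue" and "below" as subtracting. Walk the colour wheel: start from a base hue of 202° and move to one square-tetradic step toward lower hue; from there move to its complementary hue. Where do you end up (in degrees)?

292°

202 − 90 = 112°   (square ↓)
112 + 180 = 292°   (complement)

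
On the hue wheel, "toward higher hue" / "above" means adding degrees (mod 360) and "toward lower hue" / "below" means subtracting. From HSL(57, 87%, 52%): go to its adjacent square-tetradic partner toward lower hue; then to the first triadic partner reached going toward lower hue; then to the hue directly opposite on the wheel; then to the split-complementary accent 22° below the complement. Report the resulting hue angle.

57 − 90 = -33 → -33 + 360 = 327°   (square ↓)
327 − 120 = 207°   (triadic ↓)
207 + 180 = 387 → 387 − 360 = 27°   (complement)
27 + 158 = 185°   (split-comp 22° ↓)

185°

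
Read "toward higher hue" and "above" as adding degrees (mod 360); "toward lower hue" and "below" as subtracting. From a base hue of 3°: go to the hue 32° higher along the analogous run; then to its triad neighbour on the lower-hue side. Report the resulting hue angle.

275°

3 + 32 = 35°   (analog 32° ↑)
35 − 120 = -85 → -85 + 360 = 275°   (triadic ↓)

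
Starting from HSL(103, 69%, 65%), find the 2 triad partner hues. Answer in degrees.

223° and 343°

103 + 120 = 223°
103 + 240 = 343°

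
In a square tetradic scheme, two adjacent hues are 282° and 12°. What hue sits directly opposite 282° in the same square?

102°

A square tetradic scheme places four hues 90° apart; opposite corners are 180° apart.
282 + 180 = 462 → 462 − 360 = 102°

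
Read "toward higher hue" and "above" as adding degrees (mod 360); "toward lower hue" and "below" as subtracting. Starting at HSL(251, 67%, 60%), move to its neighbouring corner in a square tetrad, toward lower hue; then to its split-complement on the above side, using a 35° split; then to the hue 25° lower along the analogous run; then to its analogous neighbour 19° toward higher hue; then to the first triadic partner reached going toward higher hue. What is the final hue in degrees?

130°

251 − 90 = 161°   (square ↓)
161 + 215 = 376 → 376 − 360 = 16°   (split-comp 35° ↑)
16 − 25 = -9 → -9 + 360 = 351°   (analog 25° ↓)
351 + 19 = 370 → 370 − 360 = 10°   (analog 19° ↑)
10 + 120 = 130°   (triadic ↑)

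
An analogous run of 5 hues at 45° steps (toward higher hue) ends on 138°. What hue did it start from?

318°

4 steps of 45° (toward higher hue) give a net shift of +180°.
Start = end − shift: 138 − 180 = -42 → -42 + 360 = 318°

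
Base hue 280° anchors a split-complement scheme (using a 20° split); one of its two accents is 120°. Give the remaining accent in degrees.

80°

Split-complementary hues sit 20° either side of the complement.
Complement of the base 280°: 280 + 180 = 460 → 460 − 360 = 100°
The given accent 120° is 20° one side of 100°; the other accent sits 20° the other side: 100 − 20 = 80°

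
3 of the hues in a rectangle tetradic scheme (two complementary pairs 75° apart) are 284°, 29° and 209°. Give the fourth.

A rectangular tetradic uses two complementary pairs 75° apart: offsets 0°, 75°, 180°, 255°.
Among {29°, 209°, 284°}, 209° and 29° are a 180° pair.
The remaining hue 284° needs its own complement: 284 + 180 = 464 → 464 − 360 = 104°

104°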